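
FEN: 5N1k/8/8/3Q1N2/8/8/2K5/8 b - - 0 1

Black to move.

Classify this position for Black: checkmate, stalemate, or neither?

Black to move; black king on h8.
In check: no.
King squares — g7: attacked by Nf5; h7: attacked by Nf8; g8: attacked by Qd5.
Legal moves for Black: none.
Not in check and no legal moves → stalemate.

stalemate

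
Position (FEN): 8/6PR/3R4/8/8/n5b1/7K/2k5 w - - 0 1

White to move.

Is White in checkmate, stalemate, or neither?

White to move; white king on h2.
In check: yes, from the black bishop on g3.
Legal moves for White: Kh3, Kxg3, Kg2, Kh1, Kg1.
White is in check but has 5 legal moves → neither.

neither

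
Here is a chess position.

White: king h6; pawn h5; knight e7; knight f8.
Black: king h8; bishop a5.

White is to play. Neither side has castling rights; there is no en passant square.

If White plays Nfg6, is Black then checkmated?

yes

After Nfg6: black king on h8; in check: yes, from the white knight on g6.
King squares — g7: attacked by Kh6; h7: attacked by Kh6; g8: attacked by Ne7.
Black has no legal moves → checkmate.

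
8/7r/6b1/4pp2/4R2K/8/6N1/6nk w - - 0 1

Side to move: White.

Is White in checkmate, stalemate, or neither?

White to move; white king on h4.
In check: yes, from the black rook on h7.
King squares — g3: available; h3: attacked by Ng1; g4: attacked by Pf5; g5: available; h5: attacked by Bg6.
Legal moves for White: Kg5, Kg3.
White is in check but has 2 legal moves → neither.

neither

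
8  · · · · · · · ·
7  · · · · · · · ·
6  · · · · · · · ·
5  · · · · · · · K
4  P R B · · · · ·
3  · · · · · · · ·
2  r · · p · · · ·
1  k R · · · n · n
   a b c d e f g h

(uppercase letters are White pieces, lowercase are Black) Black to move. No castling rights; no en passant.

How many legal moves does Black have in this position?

Black to move; king on a1.
In check: yes, from the white rook on b1.
Legal moves: none.
Count: 0.

0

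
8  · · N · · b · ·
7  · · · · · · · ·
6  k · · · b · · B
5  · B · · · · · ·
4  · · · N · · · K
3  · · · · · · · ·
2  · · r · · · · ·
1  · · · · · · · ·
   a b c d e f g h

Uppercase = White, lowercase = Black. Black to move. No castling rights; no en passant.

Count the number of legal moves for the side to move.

Black to move; king on a6.
In check: yes, from the white bishop on b5.
Legal moves: Kb7, Ka5.
Count: 2.

2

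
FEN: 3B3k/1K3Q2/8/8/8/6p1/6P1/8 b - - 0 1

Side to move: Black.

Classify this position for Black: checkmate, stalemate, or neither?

stalemate

Black to move; black king on h8.
In check: no.
King squares — g7: attacked by Qf7; h7: attacked by Qf7; g8: attacked by Qf7.
Legal moves for Black: none.
Not in check and no legal moves → stalemate.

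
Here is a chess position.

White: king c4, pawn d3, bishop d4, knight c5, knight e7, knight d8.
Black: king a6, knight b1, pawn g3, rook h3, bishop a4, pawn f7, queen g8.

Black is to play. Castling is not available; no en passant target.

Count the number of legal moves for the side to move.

Black to move; king on a6.
In check: yes, from the white knight on c5.
Legal moves: Ka7, Kb6, Ka5.
Count: 3.

3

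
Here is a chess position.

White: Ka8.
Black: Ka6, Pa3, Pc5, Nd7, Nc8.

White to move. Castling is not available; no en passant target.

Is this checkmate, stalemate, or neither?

stalemate

White to move; white king on a8.
In check: no.
King squares — a7: attacked by Ka6; b7: attacked by Ka6; b8: attacked by Nd7.
Legal moves for White: none.
Not in check and no legal moves → stalemate.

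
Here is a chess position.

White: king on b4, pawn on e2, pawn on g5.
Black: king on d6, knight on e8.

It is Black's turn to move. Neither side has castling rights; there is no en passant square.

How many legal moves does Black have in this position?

Black to move; king on d6.
In check: no.
Legal moves: Ng7, Nc7, Nf6, Ke7, Kd7, Kc7, Ke6, Kc6, Ke5, Kd5.
Count: 10.

10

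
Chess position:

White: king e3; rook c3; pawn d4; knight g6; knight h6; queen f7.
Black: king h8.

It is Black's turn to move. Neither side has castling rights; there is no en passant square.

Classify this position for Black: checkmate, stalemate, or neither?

Black to move; black king on h8.
In check: yes, from the white knight on g6.
King squares — g7: attacked by Qf7; h7: attacked by Qf7; g8: attacked by Nh6.
Legal moves for Black: none.
In check with no legal moves → checkmate.

checkmate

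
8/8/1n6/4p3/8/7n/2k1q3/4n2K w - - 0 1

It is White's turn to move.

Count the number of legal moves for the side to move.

White to move; king on h1.
In check: no.
Legal moves: none.
Count: 0.

0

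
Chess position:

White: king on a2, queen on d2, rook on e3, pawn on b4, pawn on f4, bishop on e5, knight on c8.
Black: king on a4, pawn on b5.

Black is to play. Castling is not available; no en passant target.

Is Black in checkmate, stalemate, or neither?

stalemate

Black to move; black king on a4.
In check: no.
King squares — a3: attacked by Ka2; b3: attacked by Ka2; b4: attacked by Qd2; a5: attacked by Pb4; b5: own pawn.
Legal moves for Black: none.
Not in check and no legal moves → stalemate.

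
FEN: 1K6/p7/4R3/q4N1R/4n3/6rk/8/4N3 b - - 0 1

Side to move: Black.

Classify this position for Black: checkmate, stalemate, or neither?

Black to move; black king on h3.
In check: yes, from the white rook on h5.
King squares — g2: attacked by Ne1; h2: attacked by Rh5; g3: own rook; g4: available; h4: attacked by Nf5.
Legal moves for Black: Kg4.
Black is in check but has 1 legal move → neither.

neither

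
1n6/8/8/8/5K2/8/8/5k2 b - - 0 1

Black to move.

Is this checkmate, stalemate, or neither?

neither

Black to move; black king on f1.
In check: no.
Legal moves for Black: Nd7, Nc6, Na6, Kg2, Kf2, Ke2, Kg1, Ke1.
Black has 8 legal moves and is not in check → neither.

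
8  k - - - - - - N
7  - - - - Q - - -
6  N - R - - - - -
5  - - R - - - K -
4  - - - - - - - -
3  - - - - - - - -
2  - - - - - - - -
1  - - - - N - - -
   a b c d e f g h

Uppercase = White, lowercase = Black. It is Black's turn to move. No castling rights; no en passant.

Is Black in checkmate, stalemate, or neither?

stalemate

Black to move; black king on a8.
In check: no.
King squares — a7: attacked by Qe7; b7: attacked by Qe7; b8: attacked by Na6.
Legal moves for Black: none.
Not in check and no legal moves → stalemate.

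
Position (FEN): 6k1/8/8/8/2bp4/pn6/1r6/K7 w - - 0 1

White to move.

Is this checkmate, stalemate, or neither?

White to move; white king on a1.
In check: yes, from the black knight on b3.
King squares — b1: attacked by Rb2; a2: attacked by Rb2; b2: attacked by Pa3.
Legal moves for White: none.
In check with no legal moves → checkmate.

checkmate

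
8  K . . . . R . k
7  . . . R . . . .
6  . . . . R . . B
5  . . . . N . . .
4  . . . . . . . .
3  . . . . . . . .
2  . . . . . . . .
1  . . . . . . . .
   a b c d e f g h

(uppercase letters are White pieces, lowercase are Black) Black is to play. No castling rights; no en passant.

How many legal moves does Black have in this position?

Black to move; king on h8.
In check: yes, from the white rook on f8.
Legal moves: none.
Count: 0.

0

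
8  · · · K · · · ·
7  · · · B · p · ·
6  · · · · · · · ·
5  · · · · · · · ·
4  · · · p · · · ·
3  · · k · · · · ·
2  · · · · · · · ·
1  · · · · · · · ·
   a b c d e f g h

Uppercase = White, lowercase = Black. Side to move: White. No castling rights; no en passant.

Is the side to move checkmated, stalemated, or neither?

White to move; white king on d8.
In check: no.
Legal moves for White: Ke8, Kc8, Ke7, Kc7, Be8, Bc8, Be6, Bc6, Bf5, Bb5, Bg4, Ba4, Bh3.
White has 13 legal moves and is not in check → neither.

neither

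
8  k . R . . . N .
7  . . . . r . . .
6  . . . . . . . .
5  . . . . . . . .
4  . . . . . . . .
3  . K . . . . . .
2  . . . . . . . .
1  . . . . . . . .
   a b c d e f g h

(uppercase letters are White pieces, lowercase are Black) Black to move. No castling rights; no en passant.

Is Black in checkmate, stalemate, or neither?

neither

Black to move; black king on a8.
In check: yes, from the white rook on c8.
Legal moves for Black: Kb7, Ka7.
Black is in check but has 2 legal moves → neither.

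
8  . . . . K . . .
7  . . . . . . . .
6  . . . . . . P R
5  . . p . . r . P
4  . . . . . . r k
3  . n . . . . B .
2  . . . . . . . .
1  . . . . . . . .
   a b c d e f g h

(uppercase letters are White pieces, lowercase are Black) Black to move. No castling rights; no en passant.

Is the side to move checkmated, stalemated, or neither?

Black to move; black king on h4.
In check: yes, from the white bishop on g3.
Legal moves for Black: Kg5, Kh3, Kxg3, Rxg3.
Black is in check but has 4 legal moves → neither.

neither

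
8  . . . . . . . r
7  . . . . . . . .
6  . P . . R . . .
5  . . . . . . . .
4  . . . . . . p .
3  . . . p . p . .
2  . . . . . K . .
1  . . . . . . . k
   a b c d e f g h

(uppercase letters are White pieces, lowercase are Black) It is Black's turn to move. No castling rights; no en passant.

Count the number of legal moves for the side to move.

Black to move; king on h1.
In check: no.
Legal moves: Rg8, Rf8, Re8, Rd8, Rc8, Rb8, Ra8, Rh7, Rh6, Rh5, Rh4, Rh3, Rh2+, Kh2, g3+, d2.
Count: 16.

16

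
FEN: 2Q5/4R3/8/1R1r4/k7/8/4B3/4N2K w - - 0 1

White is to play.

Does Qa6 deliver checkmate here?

After Qa6: black king on a4; in check: yes, from the white queen on a6.
King squares — a3: attacked by Qa6; b3: attacked by Rb5; b4: attacked by Rb5; a5: attacked by Rb5; b5: attacked by Be2.
Black has no legal moves → checkmate.

yes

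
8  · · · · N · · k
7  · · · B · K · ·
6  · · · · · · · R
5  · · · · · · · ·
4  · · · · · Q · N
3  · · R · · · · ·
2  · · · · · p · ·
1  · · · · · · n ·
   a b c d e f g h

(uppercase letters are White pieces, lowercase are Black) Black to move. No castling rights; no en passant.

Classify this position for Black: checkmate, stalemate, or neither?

checkmate

Black to move; black king on h8.
In check: yes, from the white rook on h6.
King squares — g7: attacked by Kf7; h7: attacked by Rh6; g8: attacked by Kf7.
Legal moves for Black: none.
In check with no legal moves → checkmate.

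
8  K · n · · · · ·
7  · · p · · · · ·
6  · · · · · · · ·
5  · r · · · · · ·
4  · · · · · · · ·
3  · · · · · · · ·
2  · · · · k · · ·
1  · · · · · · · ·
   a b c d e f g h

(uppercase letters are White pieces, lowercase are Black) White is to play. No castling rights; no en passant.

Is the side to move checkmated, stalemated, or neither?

White to move; white king on a8.
In check: no.
King squares — a7: attacked by Nc8; b7: attacked by Rb5; b8: attacked by Rb5.
Legal moves for White: none.
Not in check and no legal moves → stalemate.

stalemate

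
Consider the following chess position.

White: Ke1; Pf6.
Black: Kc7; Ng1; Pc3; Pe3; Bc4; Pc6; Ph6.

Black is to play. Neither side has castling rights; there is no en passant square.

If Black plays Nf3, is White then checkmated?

no

After Nf3: white king on e1; in check: yes, from the black knight on f3.
White has 1 legal reply: Kd1.
In check but a legal move exists → not checkmate.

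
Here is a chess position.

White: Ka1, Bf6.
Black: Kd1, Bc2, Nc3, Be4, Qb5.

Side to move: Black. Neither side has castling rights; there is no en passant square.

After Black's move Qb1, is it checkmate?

After Qb1: white king on a1; in check: yes, from the black queen on b1.
King squares — b1: attacked by Bc2; a2: attacked by Qb1; b2: attacked by Qb1.
White has no legal moves → checkmate.

yes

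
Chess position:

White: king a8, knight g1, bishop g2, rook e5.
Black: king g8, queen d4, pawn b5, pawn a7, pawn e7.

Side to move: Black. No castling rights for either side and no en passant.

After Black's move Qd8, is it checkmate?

After Qd8: white king on a8; in check: yes, from the black queen on d8.
White has 2 legal replies: Kb7, Kxa7.
In check but a legal move exists → not checkmate.

no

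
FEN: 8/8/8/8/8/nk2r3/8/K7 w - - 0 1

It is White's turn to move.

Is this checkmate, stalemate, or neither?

stalemate

White to move; white king on a1.
In check: no.
King squares — b1: attacked by Na3; a2: attacked by Kb3; b2: attacked by Kb3.
Legal moves for White: none.
Not in check and no legal moves → stalemate.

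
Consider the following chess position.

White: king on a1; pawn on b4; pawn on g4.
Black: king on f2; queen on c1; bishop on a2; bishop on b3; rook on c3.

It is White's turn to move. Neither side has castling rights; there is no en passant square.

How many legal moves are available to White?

White to move; king on a1.
In check: yes, from the black queen on c1.
Legal moves: none.
Count: 0.

0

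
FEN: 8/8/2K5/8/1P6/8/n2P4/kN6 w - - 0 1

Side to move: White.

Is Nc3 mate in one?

After Nc3: black king on a1; in check: no.
Black is not in check, so this cannot be checkmate.

no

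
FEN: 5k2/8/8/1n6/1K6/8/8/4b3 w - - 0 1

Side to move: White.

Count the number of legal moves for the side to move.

White to move; king on b4.
In check: yes, from the black bishop on e1.
Legal moves: Kc5, Kxb5, Kc4, Ka4, Kb3.
Count: 5.

5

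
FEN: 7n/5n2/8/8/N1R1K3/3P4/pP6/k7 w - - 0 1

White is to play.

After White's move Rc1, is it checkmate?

yes

After Rc1: black king on a1; in check: yes, from the white rook on c1.
King squares — b1: attacked by Rc1; a2: own pawn; b2: attacked by Na4.
Black has no legal moves → checkmate.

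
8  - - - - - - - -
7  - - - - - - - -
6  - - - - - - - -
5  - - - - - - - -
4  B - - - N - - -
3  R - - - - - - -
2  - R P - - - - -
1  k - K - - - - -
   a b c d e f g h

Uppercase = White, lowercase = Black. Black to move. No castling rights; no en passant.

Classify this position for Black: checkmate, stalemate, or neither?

checkmate

Black to move; black king on a1.
In check: yes, from the white rook on a3.
King squares — b1: attacked by Kc1; a2: attacked by Rb2; b2: attacked by Kc1.
Legal moves for Black: none.
In check with no legal moves → checkmate.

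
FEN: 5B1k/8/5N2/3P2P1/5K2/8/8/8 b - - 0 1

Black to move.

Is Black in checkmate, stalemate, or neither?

Black to move; black king on h8.
In check: no.
King squares — g7: attacked by Bf8; h7: attacked by Nf6; g8: attacked by Nf6.
Legal moves for Black: none.
Not in check and no legal moves → stalemate.

stalemate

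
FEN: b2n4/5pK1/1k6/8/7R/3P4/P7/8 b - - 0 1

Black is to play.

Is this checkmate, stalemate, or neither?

neither

Black to move; black king on b6.
In check: no.
Legal moves for Black include: Nb7, Ne6+, Nc6, Bb7, Bc6, Bd5, Be4, Bf3, Bg2, Bh1, Kc7, Kb7, Ka7, Kc6, Ka6, Kc5, Kb5, Ka5, ... (list truncated; more exist).
Black has legal moves and is not in check → neither.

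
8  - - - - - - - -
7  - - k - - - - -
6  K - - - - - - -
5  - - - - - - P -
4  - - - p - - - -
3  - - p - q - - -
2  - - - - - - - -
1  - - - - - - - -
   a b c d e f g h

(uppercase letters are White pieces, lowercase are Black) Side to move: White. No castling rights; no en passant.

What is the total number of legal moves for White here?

4

White to move; king on a6.
In check: no.
Legal moves: Ka7, Kb5, Ka5, g6.
Count: 4.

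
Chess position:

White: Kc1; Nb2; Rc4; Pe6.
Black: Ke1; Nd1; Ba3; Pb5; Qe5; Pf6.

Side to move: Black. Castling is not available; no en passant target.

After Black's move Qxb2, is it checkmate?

After Qxb2: white king on c1; in check: yes, from the black queen on b2.
King squares — b1: attacked by Qb2; d1: attacked by Ke1; b2: attacked by Nd1; c2: attacked by Qb2; d2: attacked by Ke1.
White has no legal moves → checkmate.

yes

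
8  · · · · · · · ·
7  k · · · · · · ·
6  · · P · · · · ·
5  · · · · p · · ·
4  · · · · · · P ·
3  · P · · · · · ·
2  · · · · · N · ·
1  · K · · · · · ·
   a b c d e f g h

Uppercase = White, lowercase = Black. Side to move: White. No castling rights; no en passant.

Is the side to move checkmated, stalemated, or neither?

neither

White to move; white king on b1.
In check: no.
Legal moves for White: Ne4, Nh3, Nd3, Nh1, Nd1, Kc2, Kb2, Ka2, Kc1, Ka1, c7, g5, b4.
White has 13 legal moves and is not in check → neither.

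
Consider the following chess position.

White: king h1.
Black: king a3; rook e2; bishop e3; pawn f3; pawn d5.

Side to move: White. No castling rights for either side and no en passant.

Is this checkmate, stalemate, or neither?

stalemate

White to move; white king on h1.
In check: no.
King squares — g1: attacked by Be3; g2: attacked by Re2; h2: attacked by Re2.
Legal moves for White: none.
Not in check and no legal moves → stalemate.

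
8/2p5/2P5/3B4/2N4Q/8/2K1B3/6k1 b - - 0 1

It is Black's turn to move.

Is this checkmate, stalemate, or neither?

Black to move; black king on g1.
In check: no.
King squares — f1: attacked by Be2; h1: attacked by Qh4; f2: attacked by Qh4; g2: attacked by Bd5; h2: attacked by Qh4.
Legal moves for Black: none.
Not in check and no legal moves → stalemate.

stalemate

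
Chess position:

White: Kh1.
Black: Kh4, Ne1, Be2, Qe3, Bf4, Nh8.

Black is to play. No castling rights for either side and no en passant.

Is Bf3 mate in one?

yes

After Bf3: white king on h1; in check: yes, from the black bishop on f3.
King squares — g1: attacked by Qe3; g2: attacked by Ne1; h2: attacked by Bf4.
White has no legal moves → checkmate.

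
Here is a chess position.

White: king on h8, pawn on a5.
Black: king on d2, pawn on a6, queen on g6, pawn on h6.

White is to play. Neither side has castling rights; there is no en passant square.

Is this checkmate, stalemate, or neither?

White to move; white king on h8.
In check: no.
King squares — g7: attacked by Qg6; h7: attacked by Qg6; g8: attacked by Qg6.
Legal moves for White: none.
Not in check and no legal moves → stalemate.

stalemate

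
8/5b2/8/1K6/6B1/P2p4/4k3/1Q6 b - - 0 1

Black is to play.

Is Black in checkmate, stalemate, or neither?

neither

Black to move; black king on e2.
In check: yes, from the white bishop on g4.
King squares — d1: attacked by Qb1; e1: attacked by Qb1; f1: attacked by Qb1; d2: available; f2: available; d3: own pawn; e3: available; f3: attacked by Bg4.
Legal moves for Black: Ke3, Kf2, Kd2.
Black is in check but has 3 legal moves → neither.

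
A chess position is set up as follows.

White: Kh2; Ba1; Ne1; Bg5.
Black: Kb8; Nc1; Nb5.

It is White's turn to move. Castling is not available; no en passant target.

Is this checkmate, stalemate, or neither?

neither

White to move; white king on h2.
In check: no.
Legal moves for White include: Bd8, Be7, Bh6, Bgf6, Bh4, Bf4+, Be3, Bd2, Bxc1, Kh3, Kg3, Kg2, Kh1, Kg1, Nf3, Nd3, Ng2, Nc2, ... (list truncated; more exist).
White has legal moves and is not in check → neither.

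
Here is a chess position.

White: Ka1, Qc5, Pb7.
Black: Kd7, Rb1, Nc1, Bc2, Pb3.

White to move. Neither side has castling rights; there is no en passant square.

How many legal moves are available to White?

White to move; king on a1.
In check: yes, from the black rook on b1.
Legal moves: none.
Count: 0.

0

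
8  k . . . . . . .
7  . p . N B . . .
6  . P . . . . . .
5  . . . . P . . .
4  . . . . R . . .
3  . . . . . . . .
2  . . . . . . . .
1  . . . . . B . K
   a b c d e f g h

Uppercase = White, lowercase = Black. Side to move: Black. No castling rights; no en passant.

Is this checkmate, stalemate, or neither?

Black to move; black king on a8.
In check: no.
King squares — a7: attacked by Pb6; b7: own pawn; b8: attacked by Nd7.
Legal moves for Black: none.
Not in check and no legal moves → stalemate.

stalemate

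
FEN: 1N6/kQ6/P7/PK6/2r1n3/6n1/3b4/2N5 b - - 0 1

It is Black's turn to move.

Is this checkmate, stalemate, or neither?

Black to move; black king on a7.
In check: yes, from the white queen on b7.
King squares — a6: attacked by Kb5; b6: attacked by Pa5; b7: attacked by Pa6; a8: attacked by Qb7; b8: attacked by Qb7.
Legal moves for Black: none.
In check with no legal moves → checkmate.

checkmate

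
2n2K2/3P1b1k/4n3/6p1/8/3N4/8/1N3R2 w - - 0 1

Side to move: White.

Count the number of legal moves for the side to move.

White to move; king on f8.
In check: yes, from the black knight on e6.
Legal moves: Kxf7.
Count: 1.

1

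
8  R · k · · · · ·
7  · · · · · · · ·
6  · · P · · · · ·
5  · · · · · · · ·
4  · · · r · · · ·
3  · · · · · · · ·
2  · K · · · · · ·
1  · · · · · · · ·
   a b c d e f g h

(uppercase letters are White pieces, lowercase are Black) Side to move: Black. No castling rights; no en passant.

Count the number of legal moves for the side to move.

1

Black to move; king on c8.
In check: yes, from the white rook on a8.
Legal moves: Kc7.
Count: 1.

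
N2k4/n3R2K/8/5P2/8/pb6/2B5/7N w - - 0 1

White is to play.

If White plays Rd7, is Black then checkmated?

After Rd7: black king on d8; in check: yes, from the white rook on d7.
Black has 3 legal replies: Ke8, Kc8, Kxd7.
In check but a legal move exists → not checkmate.

no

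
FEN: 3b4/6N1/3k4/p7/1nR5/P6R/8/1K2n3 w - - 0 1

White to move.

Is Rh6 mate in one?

no

After Rh6: black king on d6; in check: yes, from the white rook on h6.
Black has 5 legal replies: Ke7, Kd7, Ke5, Kd5, Bf6.
In check but a legal move exists → not checkmate.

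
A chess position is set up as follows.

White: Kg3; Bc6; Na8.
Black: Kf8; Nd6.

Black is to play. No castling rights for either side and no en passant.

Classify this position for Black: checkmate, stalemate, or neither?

Black to move; black king on f8.
In check: no.
Legal moves for Black: Kg8, Kg7, Kf7, Ke7, Ne8, Nc8, Nf7, Nb7, Nf5+, Nb5, Ne4+, Nc4.
Black has 12 legal moves and is not in check → neither.

neither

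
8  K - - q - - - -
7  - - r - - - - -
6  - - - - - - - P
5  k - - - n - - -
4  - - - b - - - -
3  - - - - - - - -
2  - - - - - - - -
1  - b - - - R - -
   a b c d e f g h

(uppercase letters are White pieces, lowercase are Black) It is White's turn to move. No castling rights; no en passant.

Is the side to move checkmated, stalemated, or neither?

White to move; white king on a8.
In check: yes, from the black queen on d8.
King squares — a7: attacked by Bd4; b7: attacked by Rc7; b8: attacked by Qd8.
Legal moves for White: none.
In check with no legal moves → checkmate.

checkmate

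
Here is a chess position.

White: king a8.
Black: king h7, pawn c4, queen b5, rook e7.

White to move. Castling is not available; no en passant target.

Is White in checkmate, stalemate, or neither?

stalemate

White to move; white king on a8.
In check: no.
King squares — a7: attacked by Re7; b7: attacked by Qb5; b8: attacked by Qb5.
Legal moves for White: none.
Not in check and no legal moves → stalemate.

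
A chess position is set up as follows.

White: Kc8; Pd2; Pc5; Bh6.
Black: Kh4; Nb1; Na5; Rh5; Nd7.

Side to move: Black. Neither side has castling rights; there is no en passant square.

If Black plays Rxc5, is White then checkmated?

no

After Rxc5: white king on c8; in check: yes, from the black rook on c5.
White has 2 legal replies: Kd8, Kxd7.
In check but a legal move exists → not checkmate.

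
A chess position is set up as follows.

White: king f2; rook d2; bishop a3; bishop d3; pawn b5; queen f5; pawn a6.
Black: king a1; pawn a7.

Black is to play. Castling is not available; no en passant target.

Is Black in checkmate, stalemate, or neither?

stalemate

Black to move; black king on a1.
In check: no.
King squares — b1: attacked by Bd3; a2: attacked by Rd2; b2: attacked by Rd2.
Legal moves for Black: none.
Not in check and no legal moves → stalemate.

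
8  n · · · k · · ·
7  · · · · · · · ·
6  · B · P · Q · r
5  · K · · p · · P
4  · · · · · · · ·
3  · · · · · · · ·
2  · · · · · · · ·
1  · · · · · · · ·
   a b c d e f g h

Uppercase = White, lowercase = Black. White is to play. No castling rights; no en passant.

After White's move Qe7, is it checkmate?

yes

After Qe7: black king on e8; in check: yes, from the white queen on e7.
King squares — d7: attacked by Qe7; e7: attacked by Pd6; f7: attacked by Qe7; d8: attacked by Bb6; f8: attacked by Qe7.
Black has no legal moves → checkmate.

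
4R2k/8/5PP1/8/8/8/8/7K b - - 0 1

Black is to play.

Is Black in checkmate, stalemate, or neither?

checkmate

Black to move; black king on h8.
In check: yes, from the white rook on e8.
King squares — g7: attacked by Pf6; h7: attacked by Pg6; g8: attacked by Re8.
Legal moves for Black: none.
In check with no legal moves → checkmate.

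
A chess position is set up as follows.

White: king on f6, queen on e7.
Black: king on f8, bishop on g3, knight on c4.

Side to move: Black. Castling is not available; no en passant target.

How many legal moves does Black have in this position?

Black to move; king on f8.
In check: yes, from the white queen on e7.
Legal moves: Kg8.
Count: 1.

1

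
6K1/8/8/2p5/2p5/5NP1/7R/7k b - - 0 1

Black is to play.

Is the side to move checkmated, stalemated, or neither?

checkmate

Black to move; black king on h1.
In check: yes, from the white rook on h2.
King squares — g1: attacked by Nf3; g2: attacked by Rh2; h2: attacked by Nf3.
Legal moves for Black: none.
In check with no legal moves → checkmate.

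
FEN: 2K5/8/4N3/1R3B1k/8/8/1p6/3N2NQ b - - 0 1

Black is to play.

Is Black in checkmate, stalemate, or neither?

checkmate

Black to move; black king on h5.
In check: yes, from the white queen on h1.
King squares — g4: attacked by Bf5; h4: attacked by Qh1; g5: attacked by Ne6; g6: attacked by Bf5; h6: attacked by Qh1.
Legal moves for Black: none.
In check with no legal moves → checkmate.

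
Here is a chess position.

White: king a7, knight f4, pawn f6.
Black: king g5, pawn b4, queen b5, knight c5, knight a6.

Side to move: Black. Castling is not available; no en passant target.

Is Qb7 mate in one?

yes

After Qb7: white king on a7; in check: yes, from the black queen on b7.
King squares — a6: attacked by Nc5; b6: attacked by Qb7; b7: attacked by Nc5; a8: attacked by Qb7; b8: attacked by Na6.
White has no legal moves → checkmate.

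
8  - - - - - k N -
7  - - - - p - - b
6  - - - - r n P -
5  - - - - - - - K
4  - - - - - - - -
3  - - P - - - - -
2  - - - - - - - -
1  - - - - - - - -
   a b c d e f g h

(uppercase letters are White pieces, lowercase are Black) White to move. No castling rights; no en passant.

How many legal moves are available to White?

4

White to move; king on h5.
In check: yes, from the black knight on f6.
Legal moves: Kh6, Kg5, Kh4, Nxf6.
Count: 4.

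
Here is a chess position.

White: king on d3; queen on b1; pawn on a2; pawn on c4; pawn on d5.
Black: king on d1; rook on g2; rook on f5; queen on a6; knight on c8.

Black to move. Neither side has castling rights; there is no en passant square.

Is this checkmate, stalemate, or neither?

Black to move; black king on d1.
In check: yes, from the white queen on b1.
King squares — c1: attacked by Qb1; e1: attacked by Qb1; c2: attacked by Qb1; d2: attacked by Kd3; e2: attacked by Kd3.
Legal moves for Black: none.
In check with no legal moves → checkmate.

checkmate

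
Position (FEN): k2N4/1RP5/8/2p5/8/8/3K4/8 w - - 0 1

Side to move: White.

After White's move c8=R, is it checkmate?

yes

After c8=R: black king on a8; in check: yes, from the white rook on c8.
King squares — a7: attacked by Rb7; b7: attacked by Nd8; b8: attacked by Rb7.
Black has no legal moves → checkmate.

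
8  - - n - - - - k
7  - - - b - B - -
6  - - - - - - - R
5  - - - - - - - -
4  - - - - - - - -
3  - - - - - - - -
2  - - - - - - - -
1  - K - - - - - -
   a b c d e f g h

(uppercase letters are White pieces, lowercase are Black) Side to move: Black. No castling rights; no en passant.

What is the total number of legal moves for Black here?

Black to move; king on h8.
In check: yes, from the white rook on h6.
Legal moves: Kg7.
Count: 1.

1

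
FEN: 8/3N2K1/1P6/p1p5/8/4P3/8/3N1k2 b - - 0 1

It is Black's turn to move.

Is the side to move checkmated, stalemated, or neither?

neither

Black to move; black king on f1.
In check: no.
Legal moves for Black: Kg2, Ke2, Kg1, Ke1, c4, a4.
Black has 6 legal moves and is not in check → neither.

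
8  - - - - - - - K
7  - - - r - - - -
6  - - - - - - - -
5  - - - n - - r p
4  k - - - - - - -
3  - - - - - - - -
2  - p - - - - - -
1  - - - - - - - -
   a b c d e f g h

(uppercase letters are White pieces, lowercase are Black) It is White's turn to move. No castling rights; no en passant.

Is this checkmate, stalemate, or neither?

stalemate

White to move; white king on h8.
In check: no.
King squares — g7: attacked by Rg5; h7: attacked by Rd7; g8: attacked by Rg5.
Legal moves for White: none.
Not in check and no legal moves → stalemate.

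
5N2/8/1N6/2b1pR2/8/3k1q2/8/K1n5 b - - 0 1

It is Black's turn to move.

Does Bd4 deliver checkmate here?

After Bd4: white king on a1; in check: yes, from the black bishop on d4.
White has 1 legal reply: Kb1.
In check but a legal move exists → not checkmate.

no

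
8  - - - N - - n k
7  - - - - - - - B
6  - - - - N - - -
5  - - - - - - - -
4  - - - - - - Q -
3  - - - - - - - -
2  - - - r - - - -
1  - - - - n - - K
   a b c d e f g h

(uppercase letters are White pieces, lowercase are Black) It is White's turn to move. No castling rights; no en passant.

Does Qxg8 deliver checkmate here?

After Qxg8: black king on h8; in check: yes, from the white queen on g8.
King squares — g7: attacked by Ne6; h7: attacked by Qg8; g8: attacked by Bh7.
Black has no legal moves → checkmate.

yes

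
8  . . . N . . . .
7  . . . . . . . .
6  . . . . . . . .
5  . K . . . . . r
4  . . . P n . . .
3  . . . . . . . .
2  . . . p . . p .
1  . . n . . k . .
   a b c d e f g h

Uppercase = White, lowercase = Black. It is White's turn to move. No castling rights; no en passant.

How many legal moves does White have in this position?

7

White to move; king on b5.
In check: yes, from the black rook on h5.
Legal moves: Kc6, Kb6, Ka6, Kc4, Kb4, Ka4, d5.
Count: 7.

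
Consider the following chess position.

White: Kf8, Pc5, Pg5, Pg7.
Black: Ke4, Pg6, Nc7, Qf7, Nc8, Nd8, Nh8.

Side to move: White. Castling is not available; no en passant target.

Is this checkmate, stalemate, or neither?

White to move; white king on f8.
In check: yes, from the black queen on f7.
King squares — e7: attacked by Qf7; f7: attacked by Nd8; g7: own pawn; e8: attacked by Nc7; g8: attacked by Qf7.
Legal moves for White: none.
In check with no legal moves → checkmate.

checkmate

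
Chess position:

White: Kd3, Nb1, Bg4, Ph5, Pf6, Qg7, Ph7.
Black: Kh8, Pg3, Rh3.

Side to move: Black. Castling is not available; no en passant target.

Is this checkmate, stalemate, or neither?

checkmate

Black to move; black king on h8.
In check: yes, from the white queen on g7.
King squares — g7: attacked by Pf6; h7: attacked by Qg7; g8: attacked by Qg7.
Legal moves for Black: none.
In check with no legal moves → checkmate.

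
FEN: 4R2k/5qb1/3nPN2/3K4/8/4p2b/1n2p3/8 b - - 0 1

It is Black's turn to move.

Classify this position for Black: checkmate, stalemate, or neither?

Black to move; black king on h8.
In check: yes, from the white rook on e8.
King squares — g7: own bishop; h7: attacked by Nf6; g8: attacked by Nf6.
Legal moves for Black: Bf8, Qg8, Qf8, Qxe8, Nxe8.
Black is in check but has 5 legal moves → neither.

neither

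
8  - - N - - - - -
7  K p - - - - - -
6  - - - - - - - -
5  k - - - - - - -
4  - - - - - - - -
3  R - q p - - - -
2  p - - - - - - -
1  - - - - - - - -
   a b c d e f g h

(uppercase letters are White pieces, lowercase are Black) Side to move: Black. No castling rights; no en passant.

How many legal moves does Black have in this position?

Black to move; king on a5.
In check: yes, from the white rook on a3.
Legal moves: Kb5, Kb4, Qxa3.
Count: 3.

3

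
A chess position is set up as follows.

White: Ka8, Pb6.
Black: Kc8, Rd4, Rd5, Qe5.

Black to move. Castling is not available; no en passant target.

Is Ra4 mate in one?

After Ra4: white king on a8; in check: yes, from the black rook on a4.
King squares — a7: attacked by Ra4; b7: attacked by Kc8; b8: attacked by Qe5.
White has no legal moves → checkmate.

yes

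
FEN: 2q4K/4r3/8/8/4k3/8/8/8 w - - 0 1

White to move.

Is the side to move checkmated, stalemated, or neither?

White to move; white king on h8.
In check: yes, from the black queen on c8.
King squares — g7: attacked by Re7; h7: attacked by Re7; g8: attacked by Qc8.
Legal moves for White: none.
In check with no legal moves → checkmate.

checkmate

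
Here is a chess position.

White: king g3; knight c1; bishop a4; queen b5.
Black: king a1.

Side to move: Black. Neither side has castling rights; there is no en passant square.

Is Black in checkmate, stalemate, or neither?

Black to move; black king on a1.
In check: no.
King squares — b1: attacked by Qb5; a2: attacked by Nc1; b2: attacked by Qb5.
Legal moves for Black: none.
Not in check and no legal moves → stalemate.

stalemate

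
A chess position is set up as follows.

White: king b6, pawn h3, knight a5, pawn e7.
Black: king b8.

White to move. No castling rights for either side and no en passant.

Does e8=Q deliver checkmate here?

After e8=Q: black king on b8; in check: yes, from the white queen on e8.
King squares — a7: attacked by Kb6; b7: attacked by Na5; c7: attacked by Kb6; a8: attacked by Qe8; c8: attacked by Qe8.
Black has no legal moves → checkmate.

yes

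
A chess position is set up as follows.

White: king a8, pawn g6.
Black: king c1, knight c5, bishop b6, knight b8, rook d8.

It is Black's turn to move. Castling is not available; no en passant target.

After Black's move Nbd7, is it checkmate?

After Nbd7: white king on a8; in check: yes, from the black rook on d8.
King squares — a7: attacked by Bb6; b7: attacked by Nc5; b8: attacked by Nd7.
White has no legal moves → checkmate.

yes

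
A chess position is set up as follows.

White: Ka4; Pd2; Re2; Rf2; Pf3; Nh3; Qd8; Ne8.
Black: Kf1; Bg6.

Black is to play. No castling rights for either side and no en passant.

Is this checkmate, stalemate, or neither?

checkmate

Black to move; black king on f1.
In check: yes, from the white rook on f2.
King squares — e1: attacked by Re2; g1: attacked by Nh3; e2: attacked by Rf2; f2: attacked by Re2; g2: attacked by Rf2.
Legal moves for Black: none.
In check with no legal moves → checkmate.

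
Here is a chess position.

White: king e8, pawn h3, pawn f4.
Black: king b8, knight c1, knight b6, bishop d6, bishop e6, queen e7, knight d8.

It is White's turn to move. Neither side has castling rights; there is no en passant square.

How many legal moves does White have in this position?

0

White to move; king on e8.
In check: yes, from the black queen on e7.
Legal moves: none.
Count: 0.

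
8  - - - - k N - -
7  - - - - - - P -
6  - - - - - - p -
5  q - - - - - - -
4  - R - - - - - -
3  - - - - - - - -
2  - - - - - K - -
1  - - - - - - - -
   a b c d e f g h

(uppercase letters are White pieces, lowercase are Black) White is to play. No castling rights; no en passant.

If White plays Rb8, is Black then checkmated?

no

After Rb8: black king on e8; in check: yes, from the white rook on b8.
Black has 3 legal replies: Kf7, Ke7, Qd8.
In check but a legal move exists → not checkmate.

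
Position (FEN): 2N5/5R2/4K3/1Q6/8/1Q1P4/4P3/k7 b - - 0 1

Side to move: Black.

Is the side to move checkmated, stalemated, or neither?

Black to move; black king on a1.
In check: no.
King squares — b1: attacked by Qb3; a2: attacked by Qb3; b2: attacked by Qb3.
Legal moves for Black: none.
Not in check and no legal moves → stalemate.

stalemate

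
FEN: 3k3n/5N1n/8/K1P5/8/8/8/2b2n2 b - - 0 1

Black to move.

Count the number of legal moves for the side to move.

Black to move; king on d8.
In check: yes, from the white knight on f7.
Legal moves: Ke8, Kc8, Ke7, Kd7, Kc7, Nxf7.
Count: 6.

6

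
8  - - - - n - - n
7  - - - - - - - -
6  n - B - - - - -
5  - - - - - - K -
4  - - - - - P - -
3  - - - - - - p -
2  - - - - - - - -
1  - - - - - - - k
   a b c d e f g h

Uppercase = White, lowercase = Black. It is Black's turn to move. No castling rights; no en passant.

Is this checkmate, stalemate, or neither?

Black to move; black king on h1.
In check: yes, from the white bishop on c6.
King squares — g1: available; g2: attacked by Bc6; h2: available.
Legal moves for Black: Kh2, Kg1, g2.
Black is in check but has 3 legal moves → neither.

neither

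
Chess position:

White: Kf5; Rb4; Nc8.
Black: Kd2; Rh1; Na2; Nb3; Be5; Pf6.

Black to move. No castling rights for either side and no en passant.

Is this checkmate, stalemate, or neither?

Black to move; black king on d2.
In check: no.
Legal moves for Black include: Bb8, Bc7, Bd6, Bf4, Bd4, Bg3, Bc3, Bh2, Bb2, Ba1, Nc5, Na5, Nd4+, Nbc1, Na1, Ke3, Kd3, Kc3, ... (list truncated; more exist).
Black has legal moves and is not in check → neither.

neither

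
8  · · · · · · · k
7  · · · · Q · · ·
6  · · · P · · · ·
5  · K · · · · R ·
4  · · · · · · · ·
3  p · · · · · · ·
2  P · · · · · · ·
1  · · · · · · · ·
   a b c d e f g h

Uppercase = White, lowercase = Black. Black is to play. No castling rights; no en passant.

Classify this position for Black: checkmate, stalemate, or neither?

Black to move; black king on h8.
In check: no.
King squares — g7: attacked by Rg5; h7: attacked by Qe7; g8: attacked by Rg5.
Legal moves for Black: none.
Not in check and no legal moves → stalemate.

stalemate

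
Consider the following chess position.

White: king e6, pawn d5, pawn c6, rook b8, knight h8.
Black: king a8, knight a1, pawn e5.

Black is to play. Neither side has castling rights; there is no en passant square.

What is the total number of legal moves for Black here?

2

Black to move; king on a8.
In check: yes, from the white rook on b8.
Legal moves: Kxb8, Ka7.
Count: 2.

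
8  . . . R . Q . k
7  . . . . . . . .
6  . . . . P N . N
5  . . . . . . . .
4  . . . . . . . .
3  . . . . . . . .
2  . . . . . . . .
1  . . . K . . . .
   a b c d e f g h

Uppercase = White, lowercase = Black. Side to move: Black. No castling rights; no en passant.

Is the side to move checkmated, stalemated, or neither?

checkmate

Black to move; black king on h8.
In check: yes, from the white queen on f8.
King squares — g7: attacked by Qf8; h7: attacked by Nf6; g8: attacked by Nf6.
Legal moves for Black: none.
In check with no legal moves → checkmate.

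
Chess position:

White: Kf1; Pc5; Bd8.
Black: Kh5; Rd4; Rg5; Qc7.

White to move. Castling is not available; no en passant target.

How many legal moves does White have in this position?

White to move; king on f1.
In check: no.
Legal moves: Be7, Bxc7, Bf6, Bxg5, Kf2, Ke2, Ke1, c6.
Count: 8.

8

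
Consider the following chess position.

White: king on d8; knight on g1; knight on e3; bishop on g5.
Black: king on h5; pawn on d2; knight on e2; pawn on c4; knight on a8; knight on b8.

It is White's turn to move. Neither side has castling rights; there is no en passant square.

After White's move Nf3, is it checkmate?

After Nf3: black king on h5; in check: no.
Black is not in check, so this cannot be checkmate.

no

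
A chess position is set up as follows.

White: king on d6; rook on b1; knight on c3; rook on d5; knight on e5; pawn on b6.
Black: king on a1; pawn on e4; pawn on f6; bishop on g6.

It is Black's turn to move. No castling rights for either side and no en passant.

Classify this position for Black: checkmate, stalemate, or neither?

checkmate

Black to move; black king on a1.
In check: yes, from the white rook on b1.
King squares — b1: attacked by Nc3; a2: attacked by Nc3; b2: attacked by Rb1.
Legal moves for Black: none.
In check with no legal moves → checkmate.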